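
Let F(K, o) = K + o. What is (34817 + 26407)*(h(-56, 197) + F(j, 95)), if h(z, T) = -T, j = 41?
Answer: -3734664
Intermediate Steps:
(34817 + 26407)*(h(-56, 197) + F(j, 95)) = (34817 + 26407)*(-1*197 + (41 + 95)) = 61224*(-197 + 136) = 61224*(-61) = -3734664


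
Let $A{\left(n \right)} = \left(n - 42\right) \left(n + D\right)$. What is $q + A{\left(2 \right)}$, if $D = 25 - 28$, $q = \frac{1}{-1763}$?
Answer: $\frac{70519}{1763} \approx 39.999$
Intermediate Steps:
$q = - \frac{1}{1763} \approx -0.00056721$
$D = -3$
$A{\left(n \right)} = \left(-42 + n\right) \left(-3 + n\right)$ ($A{\left(n \right)} = \left(n - 42\right) \left(n - 3\right) = \left(-42 + n\right) \left(-3 + n\right)$)
$q + A{\left(2 \right)} = - \frac{1}{1763} + \left(126 + 2^{2} - 90\right) = - \frac{1}{1763} + \left(126 + 4 - 90\right) = - \frac{1}{1763} + 40 = \frac{70519}{1763}$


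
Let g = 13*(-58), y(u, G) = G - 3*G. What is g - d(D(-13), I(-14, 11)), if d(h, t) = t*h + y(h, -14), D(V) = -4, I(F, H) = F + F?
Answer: -894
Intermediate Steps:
I(F, H) = 2*F
y(u, G) = -2*G
d(h, t) = 28 + h*t (d(h, t) = t*h - 2*(-14) = h*t + 28 = 28 + h*t)
g = -754
g - d(D(-13), I(-14, 11)) = -754 - (28 - 8*(-14)) = -754 - (28 - 4*(-28)) = -754 - (28 + 112) = -754 - 1*140 = -754 - 140 = -894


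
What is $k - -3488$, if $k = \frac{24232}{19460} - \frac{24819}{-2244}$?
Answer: $\frac{12737681289}{3639020} \approx 3500.3$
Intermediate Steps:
$k = \frac{44779529}{3639020}$ ($k = 24232 \cdot \frac{1}{19460} - - \frac{8273}{748} = \frac{6058}{4865} + \frac{8273}{748} = \frac{44779529}{3639020} \approx 12.305$)
$k - -3488 = \frac{44779529}{3639020} - -3488 = \frac{44779529}{3639020} + 3488 = \frac{12737681289}{3639020}$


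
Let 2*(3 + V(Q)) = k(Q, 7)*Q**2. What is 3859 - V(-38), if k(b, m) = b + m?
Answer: 26244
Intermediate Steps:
V(Q) = -3 + Q**2*(7 + Q)/2 (V(Q) = -3 + ((Q + 7)*Q**2)/2 = -3 + ((7 + Q)*Q**2)/2 = -3 + (Q**2*(7 + Q))/2 = -3 + Q**2*(7 + Q)/2)
3859 - V(-38) = 3859 - (-3 + (1/2)*(-38)**2*(7 - 38)) = 3859 - (-3 + (1/2)*1444*(-31)) = 3859 - (-3 - 22382) = 3859 - 1*(-22385) = 3859 + 22385 = 26244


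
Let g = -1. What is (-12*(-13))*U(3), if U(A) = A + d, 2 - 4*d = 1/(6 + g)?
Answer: 2691/5 ≈ 538.20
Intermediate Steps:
d = 9/20 (d = ½ - 1/(4*(6 - 1)) = ½ - ¼/5 = ½ - ¼*⅕ = ½ - 1/20 = 9/20 ≈ 0.45000)
U(A) = 9/20 + A (U(A) = A + 9/20 = 9/20 + A)
(-12*(-13))*U(3) = (-12*(-13))*(9/20 + 3) = 156*(69/20) = 2691/5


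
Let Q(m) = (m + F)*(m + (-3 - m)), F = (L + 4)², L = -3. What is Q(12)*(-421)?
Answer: 16419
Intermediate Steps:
F = 1 (F = (-3 + 4)² = 1² = 1)
Q(m) = -3 - 3*m (Q(m) = (m + 1)*(m + (-3 - m)) = (1 + m)*(-3) = -3 - 3*m)
Q(12)*(-421) = (-3 - 3*12)*(-421) = (-3 - 36)*(-421) = -39*(-421) = 16419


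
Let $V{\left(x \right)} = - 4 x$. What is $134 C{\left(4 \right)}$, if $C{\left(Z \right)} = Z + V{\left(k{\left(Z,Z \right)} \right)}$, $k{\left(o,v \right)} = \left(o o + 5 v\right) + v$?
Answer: $-20904$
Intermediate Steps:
$k{\left(o,v \right)} = o^{2} + 6 v$ ($k{\left(o,v \right)} = \left(o^{2} + 5 v\right) + v = o^{2} + 6 v$)
$C{\left(Z \right)} = - 23 Z - 4 Z^{2}$ ($C{\left(Z \right)} = Z - 4 \left(Z^{2} + 6 Z\right) = Z - \left(4 Z^{2} + 24 Z\right) = - 23 Z - 4 Z^{2}$)
$134 C{\left(4 \right)} = 134 \cdot 4 \left(-23 - 16\right) = 134 \cdot 4 \left(-39\right) = 134 \left(-156\right) = -20904$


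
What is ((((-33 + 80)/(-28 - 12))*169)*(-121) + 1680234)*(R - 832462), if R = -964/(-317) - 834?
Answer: -4501872871200221/3170 ≈ -1.4201e+12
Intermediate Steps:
R = -263414/317 (R = -964*(-1/317) - 834 = 964/317 - 834 = -263414/317 ≈ -830.96)
((((-33 + 80)/(-28 - 12))*169)*(-121) + 1680234)*(R - 832462) = ((((-33 + 80)/(-28 - 12))*169)*(-121) + 1680234)*(-263414/317 - 832462) = (((47/(-40))*169)*(-121) + 1680234)*(-264153868/317) = (((47*(-1/40))*169)*(-121) + 1680234)*(-264153868/317) = (-47/40*169*(-121) + 1680234)*(-264153868/317) = (-7943/40*(-121) + 1680234)*(-264153868/317) = (961103/40 + 1680234)*(-264153868/317) = (68170463/40)*(-264153868/317) = -4501872871200221/3170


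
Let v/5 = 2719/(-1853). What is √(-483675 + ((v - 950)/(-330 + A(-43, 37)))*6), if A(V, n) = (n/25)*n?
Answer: 5*I*√3145204200972939693/12750493 ≈ 695.45*I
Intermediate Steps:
v = -13595/1853 (v = 5*(2719/(-1853)) = 5*(2719*(-1/1853)) = 5*(-2719/1853) = -13595/1853 ≈ -7.3368)
A(V, n) = n²/25 (A(V, n) = (n*(1/25))*n = (n/25)*n = n²/25)
√(-483675 + ((v - 950)/(-330 + A(-43, 37)))*6) = √(-483675 + ((-13595/1853 - 950)/(-330 + (1/25)*37²))*6) = √(-483675 - 1773945/(1853*(-330 + (1/25)*1369))*6) = √(-483675 - 1773945/(1853*(-330 + 1369/25))*6) = √(-483675 - 1773945/(1853*(-6881/25))*6) = √(-483675 - 1773945/1853*(-25/6881)*6) = √(-483675 + (44348625/12750493)*6) = √(-483675 + 266091750/12750493) = √(-6166828610025/12750493) = 5*I*√3145204200972939693/12750493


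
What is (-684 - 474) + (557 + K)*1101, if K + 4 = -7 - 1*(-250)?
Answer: 875238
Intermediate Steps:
K = 239 (K = -4 + (-7 - 1*(-250)) = -4 + (-7 + 250) = -4 + 243 = 239)
(-684 - 474) + (557 + K)*1101 = (-684 - 474) + (557 + 239)*1101 = -1158 + 796*1101 = -1158 + 876396 = 875238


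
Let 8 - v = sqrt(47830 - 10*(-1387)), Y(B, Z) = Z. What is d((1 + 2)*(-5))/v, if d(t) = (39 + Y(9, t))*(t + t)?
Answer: 1440/15409 + 1800*sqrt(617)/15409 ≈ 2.9951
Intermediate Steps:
v = 8 - 10*sqrt(617) (v = 8 - sqrt(47830 - 10*(-1387)) = 8 - sqrt(47830 + 13870) = 8 - sqrt(61700) = 8 - 10*sqrt(617) ≈ -240.39)
d(t) = 2*t*(39 + t) (d(t) = (39 + t)*(t + t) = (39 + t)*(2*t) = 2*t*(39 + t))
d((1 + 2)*(-5))/v = (2*((1 + 2)*(-5))*(39 + (1 + 2)*(-5)))/(8 - 10*sqrt(617)) = (2*(3*(-5))*(39 + 3*(-5)))/(8 - 10*sqrt(617)) = (2*(-15)*(39 - 15))/(8 - 10*sqrt(617)) = (2*(-15)*24)/(8 - 10*sqrt(617)) = -720/(8 - 10*sqrt(617))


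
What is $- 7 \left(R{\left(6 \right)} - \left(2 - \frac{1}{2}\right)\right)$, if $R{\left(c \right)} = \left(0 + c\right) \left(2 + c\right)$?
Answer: $- \frac{651}{2} \approx -325.5$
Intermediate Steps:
$R{\left(c \right)} = c \left(2 + c\right)$
$- 7 \left(R{\left(6 \right)} - \left(2 - \frac{1}{2}\right)\right) = - 7 \left(6 \left(2 + 6\right) - \left(2 - \frac{1}{2}\right)\right) = - 7 \left(6 \cdot 8 + \left(\left(3 \cdot \frac{1}{6} + 3\right) - 5\right)\right) = - 7 \left(48 + \left(\left(\frac{1}{2} + 3\right) - 5\right)\right) = - 7 \left(48 + \left(\frac{7}{2} - 5\right)\right) = - 7 \left(48 - \frac{3}{2}\right) = \left(-7\right) \frac{93}{2} = - \frac{651}{2}$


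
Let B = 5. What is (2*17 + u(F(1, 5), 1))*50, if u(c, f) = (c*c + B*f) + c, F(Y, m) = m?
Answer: 3450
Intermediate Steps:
u(c, f) = c + c² + 5*f (u(c, f) = (c*c + 5*f) + c = (c² + 5*f) + c = c + c² + 5*f)
(2*17 + u(F(1, 5), 1))*50 = (2*17 + (5 + 5² + 5*1))*50 = (34 + (5 + 25 + 5))*50 = (34 + 35)*50 = 69*50 = 3450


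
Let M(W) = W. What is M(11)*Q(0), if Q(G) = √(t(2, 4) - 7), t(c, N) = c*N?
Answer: 11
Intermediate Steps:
t(c, N) = N*c
Q(G) = 1 (Q(G) = √(4*2 - 7) = √(8 - 7) = √1 = 1)
M(11)*Q(0) = 11*1 = 11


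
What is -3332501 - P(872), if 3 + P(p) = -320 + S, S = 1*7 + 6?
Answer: -3332191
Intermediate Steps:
S = 13 (S = 7 + 6 = 13)
P(p) = -310 (P(p) = -3 + (-320 + 13) = -3 - 307 = -310)
-3332501 - P(872) = -3332501 - 1*(-310) = -3332501 + 310 = -3332191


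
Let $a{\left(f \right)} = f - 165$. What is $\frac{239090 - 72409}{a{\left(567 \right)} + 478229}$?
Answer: $\frac{166681}{478631} \approx 0.34825$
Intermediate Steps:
$a{\left(f \right)} = -165 + f$
$\frac{239090 - 72409}{a{\left(567 \right)} + 478229} = \frac{239090 - 72409}{\left(-165 + 567\right) + 478229} = \frac{166681}{402 + 478229} = \frac{166681}{478631}$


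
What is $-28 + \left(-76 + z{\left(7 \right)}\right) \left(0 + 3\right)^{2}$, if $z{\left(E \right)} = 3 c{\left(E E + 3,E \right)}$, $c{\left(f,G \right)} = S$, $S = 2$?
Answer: $-658$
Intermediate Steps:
$c{\left(f,G \right)} = 2$
$z{\left(E \right)} = 6$ ($z{\left(E \right)} = 3 \cdot 2 = 6$)
$-28 + \left(-76 + z{\left(7 \right)}\right) \left(0 + 3\right)^{2} = -28 + \left(-76 + 6\right) \left(0 + 3\right)^{2} = -28 - 70 \cdot 3^{2} = -28 - 630 = -658$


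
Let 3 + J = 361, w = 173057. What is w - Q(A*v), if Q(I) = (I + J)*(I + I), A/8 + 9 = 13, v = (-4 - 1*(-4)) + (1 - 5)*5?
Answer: -187903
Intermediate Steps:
J = 358 (J = -3 + 361 = 358)
v = -20 (v = (-4 + 4) - 4*5 = 0 - 20 = -20)
A = 32 (A = -72 + 8*13 = -72 + 104 = 32)
Q(I) = 2*I*(358 + I) (Q(I) = (I + 358)*(I + I) = (358 + I)*(2*I) = 2*I*(358 + I))
w - Q(A*v) = 173057 - 2*32*(-20)*(358 + 32*(-20)) = 173057 - 2*(-640)*(358 - 640) = 173057 - 2*(-640)*(-282) = 173057 - 1*360960 = 173057 - 360960 = -187903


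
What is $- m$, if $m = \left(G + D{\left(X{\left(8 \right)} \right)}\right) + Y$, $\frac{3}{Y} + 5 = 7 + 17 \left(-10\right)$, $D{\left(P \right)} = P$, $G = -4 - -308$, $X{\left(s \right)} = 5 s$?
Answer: $- \frac{19263}{56} \approx -343.98$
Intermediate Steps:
$G = 304$ ($G = -4 + 308 = 304$)
$Y = - \frac{1}{56}$ ($Y = \frac{3}{-5 + \left(7 + 17 \left(-10\right)\right)} = \frac{3}{-5 + \left(7 - 170\right)} = \frac{3}{-5 - 163} = \frac{3}{-168} = 3 \left(- \frac{1}{168}\right) = - \frac{1}{56} \approx -0.017857$)
$m = \frac{19263}{56}$ ($m = \left(304 + 5 \cdot 8\right) - \frac{1}{56} = \left(304 + 40\right) - \frac{1}{56} = 344 - \frac{1}{56} = \frac{19263}{56} \approx 343.98$)
$- m = \left(-1\right) \frac{19263}{56} = - \frac{19263}{56}$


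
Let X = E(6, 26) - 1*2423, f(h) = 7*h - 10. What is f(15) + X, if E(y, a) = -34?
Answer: -2362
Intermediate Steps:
f(h) = -10 + 7*h
X = -2457 (X = -34 - 1*2423 = -34 - 2423 = -2457)
f(15) + X = (-10 + 7*15) - 2457 = (-10 + 105) - 2457 = 95 - 2457 = -2362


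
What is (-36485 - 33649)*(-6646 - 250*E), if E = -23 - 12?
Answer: -147561936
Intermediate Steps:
E = -35
(-36485 - 33649)*(-6646 - 250*E) = (-36485 - 33649)*(-6646 - 250*(-35)) = -70134*(-6646 + 8750) = -70134*2104 = -147561936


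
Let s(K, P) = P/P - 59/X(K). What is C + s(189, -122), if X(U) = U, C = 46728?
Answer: 8831722/189 ≈ 46729.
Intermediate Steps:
s(K, P) = 1 - 59/K (s(K, P) = P/P - 59/K = 1 - 59/K)
C + s(189, -122) = 46728 + (-59 + 189)/189 = 46728 + (1/189)*130 = 46728 + 130/189 = 8831722/189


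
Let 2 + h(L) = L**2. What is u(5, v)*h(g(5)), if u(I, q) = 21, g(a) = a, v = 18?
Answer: 483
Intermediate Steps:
h(L) = -2 + L**2
u(5, v)*h(g(5)) = 21*(-2 + 5**2) = 21*(-2 + 25) = 21*23 = 483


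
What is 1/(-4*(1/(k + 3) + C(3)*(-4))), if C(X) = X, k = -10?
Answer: 7/340 ≈ 0.020588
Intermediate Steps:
1/(-4*(1/(k + 3) + C(3)*(-4))) = 1/(-4*(1/(-10 + 3) + 3*(-4))) = 1/(-4*(1/(-7) - 12)) = 1/(-4*(-⅐ - 12)) = 1/(-4*(-85/7)) = 1/(340/7) = 7/340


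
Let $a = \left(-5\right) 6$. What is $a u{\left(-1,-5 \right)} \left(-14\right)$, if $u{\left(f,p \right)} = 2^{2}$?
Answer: $1680$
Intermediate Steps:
$a = -30$
$u{\left(f,p \right)} = 4$
$a u{\left(-1,-5 \right)} \left(-14\right) = \left(-30\right) 4 \left(-14\right) = \left(-120\right) \left(-14\right) = 1680$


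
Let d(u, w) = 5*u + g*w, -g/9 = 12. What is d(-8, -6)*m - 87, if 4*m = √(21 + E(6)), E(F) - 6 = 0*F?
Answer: -87 + 456*√3 ≈ 702.82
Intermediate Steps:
g = -108 (g = -9*12 = -108)
E(F) = 6 (E(F) = 6 + 0*F = 6 + 0 = 6)
d(u, w) = -108*w + 5*u (d(u, w) = 5*u - 108*w = -108*w + 5*u)
m = 3*√3/4 (m = √(21 + 6)/4 = √27/4 = (3*√3)/4 = 3*√3/4 ≈ 1.2990)
d(-8, -6)*m - 87 = (-108*(-6) + 5*(-8))*(3*√3/4) - 87 = (648 - 40)*(3*√3/4) - 87 = 608*(3*√3/4) - 87 = 456*√3 - 87 = -87 + 456*√3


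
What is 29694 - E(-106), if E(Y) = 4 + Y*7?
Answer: 30432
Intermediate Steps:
E(Y) = 4 + 7*Y
29694 - E(-106) = 29694 - (4 + 7*(-106)) = 29694 - (4 - 742) = 29694 - 1*(-738) = 29694 + 738 = 30432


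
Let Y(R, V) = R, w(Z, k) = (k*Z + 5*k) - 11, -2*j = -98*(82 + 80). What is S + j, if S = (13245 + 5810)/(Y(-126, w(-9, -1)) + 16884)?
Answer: 133044059/16758 ≈ 7939.1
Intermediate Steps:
j = 7938 (j = -(-49)*(82 + 80) = -(-49)*162 = -1/2*(-15876) = 7938)
w(Z, k) = -11 + 5*k + Z*k (w(Z, k) = (Z*k + 5*k) - 11 = (5*k + Z*k) - 11 = -11 + 5*k + Z*k)
S = 19055/16758 (S = (13245 + 5810)/(-126 + 16884) = 19055/16758 ≈ 1.1371)
S + j = 19055/16758 + 7938 = 133044059/16758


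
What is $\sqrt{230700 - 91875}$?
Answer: $15 \sqrt{617} \approx 372.59$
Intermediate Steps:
$\sqrt{230700 - 91875} = \sqrt{138825} = 15 \sqrt{617}$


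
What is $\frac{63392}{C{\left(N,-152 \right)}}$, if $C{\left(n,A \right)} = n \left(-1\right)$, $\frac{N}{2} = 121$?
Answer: $- \frac{31696}{121} \approx -261.95$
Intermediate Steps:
$N = 242$ ($N = 2 \cdot 121 = 242$)
$C{\left(n,A \right)} = - n$
$\frac{63392}{C{\left(N,-152 \right)}} = \frac{63392}{\left(-1\right) 242} = \frac{63392}{-242} = 63392 \left(- \frac{1}{242}\right) = - \frac{31696}{121}$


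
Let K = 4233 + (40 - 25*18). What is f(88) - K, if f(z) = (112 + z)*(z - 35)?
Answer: 6777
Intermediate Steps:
f(z) = (-35 + z)*(112 + z) (f(z) = (112 + z)*(-35 + z) = (-35 + z)*(112 + z))
K = 3823 (K = 4233 + (40 - 450) = 4233 - 410 = 3823)
f(88) - K = (-3920 + 88**2 + 77*88) - 1*3823 = (-3920 + 7744 + 6776) - 3823 = 10600 - 3823 = 6777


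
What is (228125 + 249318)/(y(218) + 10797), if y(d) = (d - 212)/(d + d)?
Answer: 104082574/2353749 ≈ 44.220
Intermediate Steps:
y(d) = (-212 + d)/(2*d) (y(d) = (-212 + d)/((2*d)) = (-212 + d)*(1/(2*d)) = (-212 + d)/(2*d))
(228125 + 249318)/(y(218) + 10797) = (228125 + 249318)/((½)*(-212 + 218)/218 + 10797) = 477443/((½)*(1/218)*6 + 10797) = 477443/(3/218 + 10797) = 477443/(2353749/218) = 477443*(218/2353749) = 104082574/2353749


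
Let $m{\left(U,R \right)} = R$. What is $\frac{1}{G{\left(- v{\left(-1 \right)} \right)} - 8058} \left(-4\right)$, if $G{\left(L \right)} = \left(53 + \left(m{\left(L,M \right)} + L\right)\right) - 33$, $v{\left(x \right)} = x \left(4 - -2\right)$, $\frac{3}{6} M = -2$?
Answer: $\frac{1}{2009} \approx 0.00049776$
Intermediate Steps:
$M = -4$ ($M = 2 \left(-2\right) = -4$)
$v{\left(x \right)} = 6 x$ ($v{\left(x \right)} = x \left(4 + 2\right) = x 6 = 6 x$)
$G{\left(L \right)} = 16 + L$ ($G{\left(L \right)} = \left(53 + \left(-4 + L\right)\right) - 33 = \left(49 + L\right) - 33 = 16 + L$)
$\frac{1}{G{\left(- v{\left(-1 \right)} \right)} - 8058} \left(-4\right) = \frac{1}{\left(16 - 6 \left(-1\right)\right) - 8058} \left(-4\right) = \frac{1}{\left(16 - -6\right) - 8058} \left(-4\right) = \frac{1}{\left(16 + 6\right) - 8058} \left(-4\right) = \frac{1}{22 - 8058} \left(-4\right) = \frac{1}{-8036} \left(-4\right) = \left(- \frac{1}{8036}\right) \left(-4\right) = \frac{1}{2009}$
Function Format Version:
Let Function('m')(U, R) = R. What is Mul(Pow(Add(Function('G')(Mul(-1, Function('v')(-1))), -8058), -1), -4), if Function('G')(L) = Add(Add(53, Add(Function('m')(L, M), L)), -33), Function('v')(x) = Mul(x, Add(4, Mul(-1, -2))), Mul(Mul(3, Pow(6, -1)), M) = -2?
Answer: Rational(1, 2009) ≈ 0.00049776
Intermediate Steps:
M = -4 (M = Mul(2, -2) = -4)
Function('v')(x) = Mul(6, x) (Function('v')(x) = Mul(x, Add(4, 2)) = Mul(x, 6) = Mul(6, x))
Function('G')(L) = Add(16, L) (Function('G')(L) = Add(Add(53, Add(-4, L)), -33) = Add(Add(49, L), -33) = Add(16, L))
Mul(Pow(Add(Function('G')(Mul(-1, Function('v')(-1))), -8058), -1), -4) = Mul(Pow(Add(Add(16, Mul(-1, Mul(6, -1))), -8058), -1), -4) = Mul(Pow(Add(Add(16, Mul(-1, -6)), -8058), -1), -4) = Mul(Pow(Add(Add(16, 6), -8058), -1), -4) = Mul(Pow(Add(22, -8058), -1), -4) = Mul(Pow(-8036, -1), -4) = Mul(Rational(-1, 8036), -4) = Rational(1, 2009)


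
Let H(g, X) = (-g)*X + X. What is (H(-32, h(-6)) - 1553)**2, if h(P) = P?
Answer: 3066001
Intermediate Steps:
H(g, X) = X - X*g (H(g, X) = -X*g + X = X - X*g)
(H(-32, h(-6)) - 1553)**2 = (-6*(1 - 1*(-32)) - 1553)**2 = (-6*(1 + 32) - 1553)**2 = (-6*33 - 1553)**2 = (-198 - 1553)**2 = (-1751)**2 = 3066001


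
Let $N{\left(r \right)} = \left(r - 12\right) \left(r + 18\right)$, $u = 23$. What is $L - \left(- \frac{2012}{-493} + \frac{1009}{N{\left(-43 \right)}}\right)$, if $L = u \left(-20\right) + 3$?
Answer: $- \frac{313052812}{677875} \approx -461.81$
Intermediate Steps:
$N{\left(r \right)} = \left(-12 + r\right) \left(18 + r\right)$
$L = -457$ ($L = 23 \left(-20\right) + 3 = -460 + 3 = -457$)
$L - \left(- \frac{2012}{-493} + \frac{1009}{N{\left(-43 \right)}}\right) = -457 - \left(- \frac{2012}{-493} + \frac{1009}{-216 + \left(-43\right)^{2} + 6 \left(-43\right)}\right) = -457 - \left(\left(-2012\right) \left(- \frac{1}{493}\right) + \frac{1009}{-216 + 1849 - 258}\right) = -457 - \left(\frac{2012}{493} + \frac{1009}{1375}\right) = -457 - \frac{3263937}{677875} = - \frac{313052812}{677875}$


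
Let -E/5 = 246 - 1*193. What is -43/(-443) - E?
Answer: 117438/443 ≈ 265.10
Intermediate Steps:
E = -265 (E = -5*(246 - 1*193) = -5*(246 - 193) = -5*53 = -265)
-43/(-443) - E = -43/(-443) - 1*(-265) = -43*(-1/443) + 265 = 43/443 + 265 = 117438/443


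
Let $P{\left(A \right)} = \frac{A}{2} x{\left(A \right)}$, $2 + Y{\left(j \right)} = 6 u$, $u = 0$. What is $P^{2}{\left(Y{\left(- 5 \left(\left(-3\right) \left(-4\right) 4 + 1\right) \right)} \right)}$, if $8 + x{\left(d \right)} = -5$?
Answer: $169$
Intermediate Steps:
$Y{\left(j \right)} = -2$ ($Y{\left(j \right)} = -2 + 6 \cdot 0 = -2 + 0 = -2$)
$x{\left(d \right)} = -13$ ($x{\left(d \right)} = -8 - 5 = -13$)
$P{\left(A \right)} = - \frac{13 A}{2}$ ($P{\left(A \right)} = \frac{A}{2} \left(-13\right) = - \frac{13 A}{2}$)
$P^{2}{\left(Y{\left(- 5 \left(\left(-3\right) \left(-4\right) 4 + 1\right) \right)} \right)} = \left(\left(- \frac{13}{2}\right) \left(-2\right)\right)^{2} = 13^{2} = 169$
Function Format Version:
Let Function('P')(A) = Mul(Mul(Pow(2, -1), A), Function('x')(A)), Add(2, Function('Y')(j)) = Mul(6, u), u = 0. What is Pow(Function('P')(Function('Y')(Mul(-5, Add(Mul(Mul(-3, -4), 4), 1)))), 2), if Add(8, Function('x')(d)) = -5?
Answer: 169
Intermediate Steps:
Function('Y')(j) = -2 (Function('Y')(j) = Add(-2, Mul(6, 0)) = Add(-2, 0) = -2)
Function('x')(d) = -13 (Function('x')(d) = Add(-8, -5) = -13)
Function('P')(A) = Mul(Rational(-13, 2), A) (Function('P')(A) = Mul(Mul(Pow(2, -1), A), -13) = Mul(Mul(Rational(1, 2), A), -13) = Mul(Rational(-13, 2), A))
Pow(Function('P')(Function('Y')(Mul(-5, Add(Mul(Mul(-3, -4), 4), 1)))), 2) = Pow(Mul(Rational(-13, 2), -2), 2) = Pow(13, 2) = 169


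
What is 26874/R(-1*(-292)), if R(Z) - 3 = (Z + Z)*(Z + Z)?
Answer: 26874/341059 ≈ 0.078796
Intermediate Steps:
R(Z) = 3 + 4*Z² (R(Z) = 3 + (Z + Z)*(Z + Z) = 3 + (2*Z)*(2*Z) = 3 + 4*Z²)
26874/R(-1*(-292)) = 26874/(3 + 4*(-1*(-292))²) = 26874/(3 + 4*292²) = 26874/(3 + 4*85264) = 26874/(3 + 341056) = 26874/341059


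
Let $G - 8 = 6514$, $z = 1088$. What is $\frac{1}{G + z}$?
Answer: $\frac{1}{7610} \approx 0.00013141$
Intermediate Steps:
$G = 6522$ ($G = 8 + 6514 = 6522$)
$\frac{1}{G + z} = \frac{1}{6522 + 1088} = \frac{1}{7610}$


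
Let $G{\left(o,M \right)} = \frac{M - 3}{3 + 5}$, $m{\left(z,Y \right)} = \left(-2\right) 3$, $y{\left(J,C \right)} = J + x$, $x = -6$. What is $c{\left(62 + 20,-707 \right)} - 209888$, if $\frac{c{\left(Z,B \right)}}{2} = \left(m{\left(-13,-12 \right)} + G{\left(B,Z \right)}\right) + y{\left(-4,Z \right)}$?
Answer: $- \frac{839601}{4} \approx -2.099 \cdot 10^{5}$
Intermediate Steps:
$y{\left(J,C \right)} = -6 + J$ ($y{\left(J,C \right)} = J - 6 = -6 + J$)
$m{\left(z,Y \right)} = -6$
$G{\left(o,M \right)} = - \frac{3}{8} + \frac{M}{8}$ ($G{\left(o,M \right)} = \frac{-3 + M}{8} = \left(-3 + M\right) \frac{1}{8} = - \frac{3}{8} + \frac{M}{8}$)
$c{\left(Z,B \right)} = - \frac{131}{4} + \frac{Z}{4}$ ($c{\left(Z,B \right)} = 2 \left(\left(-6 + \left(- \frac{3}{8} + \frac{Z}{8}\right)\right) - 10\right) = 2 \left(\left(- \frac{51}{8} + \frac{Z}{8}\right) - 10\right) = 2 \left(- \frac{131}{8} + \frac{Z}{8}\right) = - \frac{131}{4} + \frac{Z}{4}$)
$c{\left(62 + 20,-707 \right)} - 209888 = \left(- \frac{131}{4} + \frac{62 + 20}{4}\right) - 209888 = \left(- \frac{131}{4} + \frac{1}{4} \cdot 82\right) - 209888 = \left(- \frac{131}{4} + \frac{41}{2}\right) - 209888 = - \frac{49}{4} - 209888 = - \frac{839601}{4}$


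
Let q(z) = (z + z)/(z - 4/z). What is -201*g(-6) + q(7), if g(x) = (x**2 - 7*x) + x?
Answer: -651142/45 ≈ -14470.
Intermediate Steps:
g(x) = x**2 - 6*x
q(z) = 2*z/(z - 4/z) (q(z) = (2*z)/(z - 4/z) = 2*z/(z - 4/z))
-201*g(-6) + q(7) = -(-1206)*(-6 - 6) + 2*7**2/(-4 + 7**2) = -(-1206)*(-12) + 2*49/(-4 + 49) = -201*72 + 2*49/45 = -14472 + 2*49*(1/45) = -14472 + 98/45 = -651142/45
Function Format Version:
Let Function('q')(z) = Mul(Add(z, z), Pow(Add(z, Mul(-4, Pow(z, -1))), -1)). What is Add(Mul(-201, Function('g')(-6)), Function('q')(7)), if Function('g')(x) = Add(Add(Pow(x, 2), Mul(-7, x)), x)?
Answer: Rational(-651142, 45) ≈ -14470.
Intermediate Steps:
Function('g')(x) = Add(Pow(x, 2), Mul(-6, x))
Function('q')(z) = Mul(2, z, Pow(Add(z, Mul(-4, Pow(z, -1))), -1)) (Function('q')(z) = Mul(Mul(2, z), Pow(Add(z, Mul(-4, Pow(z, -1))), -1)) = Mul(2, z, Pow(Add(z, Mul(-4, Pow(z, -1))), -1)))
Add(Mul(-201, Function('g')(-6)), Function('q')(7)) = Add(Mul(-201, Mul(-6, Add(-6, -6))), Mul(2, Pow(7, 2), Pow(Add(-4, Pow(7, 2)), -1))) = Add(Mul(-201, Mul(-6, -12)), Mul(2, 49, Pow(Add(-4, 49), -1))) = Add(Mul(-201, 72), Mul(2, 49, Pow(45, -1))) = Add(-14472, Mul(2, 49, Rational(1, 45))) = Add(-14472, Rational(98, 45)) = Rational(-651142, 45)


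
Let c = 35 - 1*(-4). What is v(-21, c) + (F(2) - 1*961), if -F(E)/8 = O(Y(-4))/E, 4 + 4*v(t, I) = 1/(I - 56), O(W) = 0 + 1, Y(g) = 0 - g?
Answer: -65689/68 ≈ -966.01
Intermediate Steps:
c = 39 (c = 35 + 4 = 39)
Y(g) = -g
O(W) = 1
v(t, I) = -1 + 1/(4*(-56 + I)) (v(t, I) = -1 + 1/(4*(I - 56)) = -1 + 1/(4*(-56 + I)))
F(E) = -8/E
v(-21, c) + (F(2) - 1*961) = (225/4 - 1*39)/(-56 + 39) + (-8/2 - 1*961) = (225/4 - 39)/(-17) + (-8*½ - 961) = -1/17*69/4 + (-4 - 961) = -69/68 - 965 = -65689/68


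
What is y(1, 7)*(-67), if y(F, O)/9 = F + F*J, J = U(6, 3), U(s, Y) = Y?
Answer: -2412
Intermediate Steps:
J = 3
y(F, O) = 36*F (y(F, O) = 9*(F + F*3) = 9*(F + 3*F) = 9*(4*F) = 36*F)
y(1, 7)*(-67) = (36*1)*(-67) = 36*(-67) = -2412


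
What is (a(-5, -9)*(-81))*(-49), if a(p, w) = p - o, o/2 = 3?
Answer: -43659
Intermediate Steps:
o = 6 (o = 2*3 = 6)
a(p, w) = -6 + p (a(p, w) = p - 1*6 = p - 6 = -6 + p)
(a(-5, -9)*(-81))*(-49) = ((-6 - 5)*(-81))*(-49) = -11*(-81)*(-49) = 891*(-49) = -43659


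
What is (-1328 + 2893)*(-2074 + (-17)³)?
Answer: -10934655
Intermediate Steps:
(-1328 + 2893)*(-2074 + (-17)³) = 1565*(-2074 - 4913) = 1565*(-6987) = -10934655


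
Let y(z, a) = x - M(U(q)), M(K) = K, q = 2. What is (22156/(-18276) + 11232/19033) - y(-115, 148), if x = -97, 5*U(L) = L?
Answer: 42079861504/434808885 ≈ 96.778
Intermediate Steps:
U(L) = L/5
y(z, a) = -487/5 (y(z, a) = -97 - 2/5 = -487/5)
(22156/(-18276) + 11232/19033) - y(-115, 148) = (22156/(-18276) + 11232/19033) - 1*(-487/5) = (22156*(-1/18276) + 11232*(1/19033)) + 487/5 = (-5539/4569 + 11232/19033) + 487/5 = -54104779/86961777 + 487/5 = 42079861504/434808885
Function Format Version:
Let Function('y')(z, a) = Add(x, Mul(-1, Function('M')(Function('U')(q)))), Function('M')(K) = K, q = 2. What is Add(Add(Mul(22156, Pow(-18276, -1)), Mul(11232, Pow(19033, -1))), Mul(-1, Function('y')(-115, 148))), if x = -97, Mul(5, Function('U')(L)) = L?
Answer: Rational(42079861504, 434808885) ≈ 96.778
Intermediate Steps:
Function('U')(L) = Mul(Rational(1, 5), L)
Function('y')(z, a) = Rational(-487, 5) (Function('y')(z, a) = Add(-97, Mul(-1, Mul(Rational(1, 5), 2))) = Add(-97, Mul(-1, Rational(2, 5))) = Add(-97, Rational(-2, 5)) = Rational(-487, 5))
Add(Add(Mul(22156, Pow(-18276, -1)), Mul(11232, Pow(19033, -1))), Mul(-1, Function('y')(-115, 148))) = Add(Add(Mul(22156, Pow(-18276, -1)), Mul(11232, Pow(19033, -1))), Mul(-1, Rational(-487, 5))) = Add(Add(Mul(22156, Rational(-1, 18276)), Mul(11232, Rational(1, 19033))), Rational(487, 5)) = Add(Add(Rational(-5539, 4569), Rational(11232, 19033)), Rational(487, 5)) = Add(Rational(-54104779, 86961777), Rational(487, 5)) = Rational(42079861504, 434808885)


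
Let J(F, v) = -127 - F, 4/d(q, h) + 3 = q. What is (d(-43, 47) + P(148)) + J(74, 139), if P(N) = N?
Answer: -1221/23 ≈ -53.087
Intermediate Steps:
d(q, h) = 4/(-3 + q)
(d(-43, 47) + P(148)) + J(74, 139) = (4/(-3 - 43) + 148) + (-127 - 1*74) = (4/(-46) + 148) + (-127 - 74) = (4*(-1/46) + 148) - 201 = (-2/23 + 148) - 201 = 3402/23 - 201 = -1221/23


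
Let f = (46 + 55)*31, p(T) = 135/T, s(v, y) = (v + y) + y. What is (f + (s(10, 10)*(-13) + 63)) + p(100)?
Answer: 56107/20 ≈ 2805.4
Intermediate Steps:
s(v, y) = v + 2*y
f = 3131 (f = 101*31 = 3131)
(f + (s(10, 10)*(-13) + 63)) + p(100) = (3131 + ((10 + 2*10)*(-13) + 63)) + 135/100 = (3131 + ((10 + 20)*(-13) + 63)) + 135*(1/100) = (3131 + (30*(-13) + 63)) + 27/20 = (3131 + (-390 + 63)) + 27/20 = (3131 - 327) + 27/20 = 2804 + 27/20 = 56107/20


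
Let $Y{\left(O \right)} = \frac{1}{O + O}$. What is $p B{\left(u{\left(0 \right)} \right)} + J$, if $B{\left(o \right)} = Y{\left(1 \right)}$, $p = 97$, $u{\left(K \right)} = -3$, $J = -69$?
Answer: $- \frac{41}{2} \approx -20.5$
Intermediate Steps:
$Y{\left(O \right)} = \frac{1}{2 O}$
$B{\left(o \right)} = \frac{1}{2}$ ($B{\left(o \right)} = \frac{1}{2 \cdot 1} = \frac{1}{2} \cdot 1 = \frac{1}{2}$)
$p B{\left(u{\left(0 \right)} \right)} + J = 97 \cdot \frac{1}{2} - 69 = \frac{97}{2} - 69 = - \frac{41}{2}$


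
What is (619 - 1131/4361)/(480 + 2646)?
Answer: 1349164/6816243 ≈ 0.19793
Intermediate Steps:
(619 - 1131/4361)/(480 + 2646) = (619 - 1131*1/4361)/3126 = (619 - 1131/4361)*(1/3126) = (2698328/4361)*(1/3126) = 1349164/6816243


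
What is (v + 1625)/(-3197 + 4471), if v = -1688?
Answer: -9/182 ≈ -0.049451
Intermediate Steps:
(v + 1625)/(-3197 + 4471) = (-1688 + 1625)/(-3197 + 4471) = -63/1274 = -63*1/1274 = -9/182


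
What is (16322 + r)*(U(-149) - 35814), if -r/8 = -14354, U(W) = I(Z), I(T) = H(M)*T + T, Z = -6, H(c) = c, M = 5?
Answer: -4701870900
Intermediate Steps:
I(T) = 6*T (I(T) = 5*T + T = 6*T)
U(W) = -36 (U(W) = 6*(-6) = -36)
r = 114832 (r = -8*(-14354) = 114832)
(16322 + r)*(U(-149) - 35814) = (16322 + 114832)*(-36 - 35814) = 131154*(-35850) = -4701870900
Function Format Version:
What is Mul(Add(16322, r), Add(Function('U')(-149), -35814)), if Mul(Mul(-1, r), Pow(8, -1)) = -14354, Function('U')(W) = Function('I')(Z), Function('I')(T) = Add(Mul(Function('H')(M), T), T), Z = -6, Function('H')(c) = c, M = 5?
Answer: -4701870900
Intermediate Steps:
Function('I')(T) = Mul(6, T) (Function('I')(T) = Add(Mul(5, T), T) = Mul(6, T))
Function('U')(W) = -36 (Function('U')(W) = Mul(6, -6) = -36)
r = 114832 (r = Mul(-8, -14354) = 114832)
Mul(Add(16322, r), Add(Function('U')(-149), -35814)) = Mul(Add(16322, 114832), Add(-36, -35814)) = Mul(131154, -35850) = -4701870900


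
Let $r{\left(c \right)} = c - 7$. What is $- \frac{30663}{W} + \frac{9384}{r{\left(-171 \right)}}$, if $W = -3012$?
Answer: $- \frac{3801099}{89356} \approx -42.539$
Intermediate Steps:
$r{\left(c \right)} = -7 + c$
$- \frac{30663}{W} + \frac{9384}{r{\left(-171 \right)}} = - \frac{30663}{-3012} + \frac{9384}{-7 - 171} = \left(-30663\right) \left(- \frac{1}{3012}\right) + \frac{9384}{-178} = \frac{10221}{1004} + 9384 \left(- \frac{1}{178}\right) = \frac{10221}{1004} - \frac{4692}{89} = - \frac{3801099}{89356}$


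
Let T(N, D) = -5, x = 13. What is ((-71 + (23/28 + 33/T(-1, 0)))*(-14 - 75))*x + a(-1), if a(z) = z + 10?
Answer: 12437853/140 ≈ 88842.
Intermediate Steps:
a(z) = 10 + z
((-71 + (23/28 + 33/T(-1, 0)))*(-14 - 75))*x + a(-1) = ((-71 + (23/28 + 33/(-5)))*(-14 - 75))*13 + (10 - 1) = ((-71 + (23*(1/28) + 33*(-1/5)))*(-89))*13 + 9 = ((-71 + (23/28 - 33/5))*(-89))*13 + 9 = ((-71 - 809/140)*(-89))*13 + 9 = -10749/140*(-89)*13 + 9 = (956661/140)*13 + 9 = 12436593/140 + 9 = 12437853/140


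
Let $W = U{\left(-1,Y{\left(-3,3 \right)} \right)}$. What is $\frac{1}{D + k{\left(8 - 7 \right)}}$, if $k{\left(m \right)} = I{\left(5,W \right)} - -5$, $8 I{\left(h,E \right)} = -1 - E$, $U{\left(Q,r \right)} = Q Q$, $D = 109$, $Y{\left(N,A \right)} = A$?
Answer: $\frac{4}{455} \approx 0.0087912$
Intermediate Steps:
$U{\left(Q,r \right)} = Q^{2}$
$W = 1$ ($W = \left(-1\right)^{2} = 1$)
$I{\left(h,E \right)} = - \frac{1}{8} - \frac{E}{8}$ ($I{\left(h,E \right)} = \frac{-1 - E}{8} = - \frac{1}{8} - \frac{E}{8}$)
$k{\left(m \right)} = \frac{19}{4}$ ($k{\left(m \right)} = \left(- \frac{1}{8} - \frac{1}{8}\right) - -5 = \left(- \frac{1}{8} - \frac{1}{8}\right) + 5 = - \frac{1}{4} + 5 = \frac{19}{4}$)
$\frac{1}{D + k{\left(8 - 7 \right)}} = \frac{1}{109 + \frac{19}{4}} = \frac{1}{\frac{455}{4}} = \frac{4}{455}$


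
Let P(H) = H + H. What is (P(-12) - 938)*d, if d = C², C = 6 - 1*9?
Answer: -8658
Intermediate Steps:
P(H) = 2*H
C = -3 (C = 6 - 9 = -3)
d = 9 (d = (-3)² = 9)
(P(-12) - 938)*d = (2*(-12) - 938)*9 = (-24 - 938)*9 = -962*9 = -8658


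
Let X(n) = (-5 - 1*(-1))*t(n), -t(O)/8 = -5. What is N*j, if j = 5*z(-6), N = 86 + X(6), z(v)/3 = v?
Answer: 6660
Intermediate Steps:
t(O) = 40 (t(O) = -8*(-5) = 40)
X(n) = -160 (X(n) = (-5 - 1*(-1))*40 = (-5 + 1)*40 = -4*40 = -160)
z(v) = 3*v
N = -74 (N = 86 - 160 = -74)
j = -90 (j = 5*(3*(-6)) = 5*(-18) = -90)
N*j = -74*(-90) = 6660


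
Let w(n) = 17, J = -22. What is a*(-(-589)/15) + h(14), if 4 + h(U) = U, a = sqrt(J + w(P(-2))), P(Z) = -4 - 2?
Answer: 10 + 589*I*sqrt(5)/15 ≈ 10.0 + 87.803*I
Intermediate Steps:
P(Z) = -6
a = I*sqrt(5) (a = sqrt(-22 + 17) = sqrt(-5) = I*sqrt(5) ≈ 2.2361*I)
h(U) = -4 + U
a*(-(-589)/15) + h(14) = (I*sqrt(5))*(-(-589)/15) + (-4 + 14) = (I*sqrt(5))*(-(-589)/15) + 10 = (I*sqrt(5))*(-31*(-19/15)) + 10 = (I*sqrt(5))*(589/15) + 10 = 589*I*sqrt(5)/15 + 10 = 10 + 589*I*sqrt(5)/15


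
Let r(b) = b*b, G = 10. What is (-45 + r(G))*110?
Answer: 6050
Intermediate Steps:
r(b) = b²
(-45 + r(G))*110 = (-45 + 10²)*110 = (-45 + 100)*110 = 55*110 = 6050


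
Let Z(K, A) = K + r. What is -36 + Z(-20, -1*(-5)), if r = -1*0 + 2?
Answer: -54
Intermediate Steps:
r = 2 (r = 0 + 2 = 2)
Z(K, A) = 2 + K (Z(K, A) = K + 2 = 2 + K)
-36 + Z(-20, -1*(-5)) = -36 + (2 - 20) = -36 - 18 = -54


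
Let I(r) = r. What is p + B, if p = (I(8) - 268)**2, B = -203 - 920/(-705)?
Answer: 9503161/141 ≈ 67398.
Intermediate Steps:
B = -28439/141 (B = -203 - 920*(-1/705) = -203 + 184/141 = -28439/141 ≈ -201.70)
p = 67600 (p = (8 - 268)**2 = (-260)**2 = 67600)
p + B = 67600 - 28439/141 = 9503161/141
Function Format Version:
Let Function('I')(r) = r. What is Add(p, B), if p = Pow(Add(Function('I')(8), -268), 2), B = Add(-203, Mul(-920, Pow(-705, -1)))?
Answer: Rational(9503161, 141) ≈ 67398.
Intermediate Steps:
B = Rational(-28439, 141) (B = Add(-203, Mul(-920, Rational(-1, 705))) = Add(-203, Rational(184, 141)) = Rational(-28439, 141) ≈ -201.70)
p = 67600 (p = Pow(Add(8, -268), 2) = Pow(-260, 2) = 67600)
Add(p, B) = Add(67600, Rational(-28439, 141)) = Rational(9503161, 141)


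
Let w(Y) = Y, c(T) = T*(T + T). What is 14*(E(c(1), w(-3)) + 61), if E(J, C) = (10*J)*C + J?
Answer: 42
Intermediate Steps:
c(T) = 2*T**2 (c(T) = T*(2*T) = 2*T**2)
E(J, C) = J + 10*C*J (E(J, C) = 10*C*J + J = J + 10*C*J)
14*(E(c(1), w(-3)) + 61) = 14*((2*1**2)*(1 + 10*(-3)) + 61) = 14*((2*1)*(1 - 30) + 61) = 14*(2*(-29) + 61) = 14*(-58 + 61) = 14*3 = 42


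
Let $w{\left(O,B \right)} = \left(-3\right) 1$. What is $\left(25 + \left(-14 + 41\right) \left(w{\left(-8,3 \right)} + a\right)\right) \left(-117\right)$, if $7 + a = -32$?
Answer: $129753$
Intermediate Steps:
$a = -39$ ($a = -7 - 32 = -39$)
$w{\left(O,B \right)} = -3$
$\left(25 + \left(-14 + 41\right) \left(w{\left(-8,3 \right)} + a\right)\right) \left(-117\right) = \left(25 + \left(-14 + 41\right) \left(-3 - 39\right)\right) \left(-117\right) = \left(25 + 27 \left(-42\right)\right) \left(-117\right) = \left(25 - 1134\right) \left(-117\right) = \left(-1109\right) \left(-117\right) = 129753$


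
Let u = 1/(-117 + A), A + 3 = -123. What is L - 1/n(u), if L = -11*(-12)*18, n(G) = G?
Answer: 2619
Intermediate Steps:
A = -126 (A = -3 - 123 = -126)
u = -1/243 (u = 1/(-117 - 126) = 1/(-243) = -1/243 ≈ -0.0041152)
L = 2376 (L = 132*18 = 2376)
L - 1/n(u) = 2376 - 1/(-1/243) = 2376 - 1*(-243) = 2376 + 243 = 2619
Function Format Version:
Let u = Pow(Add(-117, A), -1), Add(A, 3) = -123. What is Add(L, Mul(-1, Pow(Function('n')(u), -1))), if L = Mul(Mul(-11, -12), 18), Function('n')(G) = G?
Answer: 2619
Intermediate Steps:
A = -126 (A = Add(-3, -123) = -126)
u = Rational(-1, 243) (u = Pow(Add(-117, -126), -1) = Pow(-243, -1) = Rational(-1, 243) ≈ -0.0041152)
L = 2376 (L = Mul(132, 18) = 2376)
Add(L, Mul(-1, Pow(Function('n')(u), -1))) = Add(2376, Mul(-1, Pow(Rational(-1, 243), -1))) = Add(2376, Mul(-1, -243)) = Add(2376, 243) = 2619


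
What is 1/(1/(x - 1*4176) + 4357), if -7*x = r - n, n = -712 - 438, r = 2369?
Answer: 32751/142696100 ≈ 0.00022952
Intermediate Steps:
n = -1150
x = -3519/7 (x = -(2369 - 1*(-1150))/7 = -(2369 + 1150)/7 = -⅐*3519 = -3519/7 ≈ -502.71)
1/(1/(x - 1*4176) + 4357) = 1/(1/(-3519/7 - 1*4176) + 4357) = 1/(1/(-3519/7 - 4176) + 4357) = 1/(1/(-32751/7) + 4357) = 1/(-7/32751 + 4357) = 1/(142696100/32751) = 32751/142696100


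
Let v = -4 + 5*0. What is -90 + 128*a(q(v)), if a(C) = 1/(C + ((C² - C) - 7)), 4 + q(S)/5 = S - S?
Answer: -35242/393 ≈ -89.674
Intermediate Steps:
v = -4 (v = -4 + 0 = -4)
q(S) = -20 (q(S) = -20 + 5*(S - S) = -20 + 5*0 = -20 + 0 = -20)
a(C) = 1/(-7 + C²) (a(C) = 1/(C + (-7 + C² - C)) = 1/(-7 + C²))
-90 + 128*a(q(v)) = -90 + 128/(-7 + (-20)²) = -90 + 128/(-7 + 400) = -90 + 128/393 = -35242/393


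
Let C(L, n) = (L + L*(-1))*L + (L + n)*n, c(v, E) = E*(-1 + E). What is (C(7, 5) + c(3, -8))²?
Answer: 17424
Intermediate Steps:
C(L, n) = n*(L + n) (C(L, n) = (L - L)*L + n*(L + n) = 0*L + n*(L + n) = 0 + n*(L + n) = n*(L + n))
(C(7, 5) + c(3, -8))² = (5*(7 + 5) - 8*(-1 - 8))² = (5*12 - 8*(-9))² = (60 + 72)² = 132² = 17424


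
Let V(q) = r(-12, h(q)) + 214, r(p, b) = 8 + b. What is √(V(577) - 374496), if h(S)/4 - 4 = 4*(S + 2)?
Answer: 29*I*√434 ≈ 604.15*I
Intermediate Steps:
h(S) = 48 + 16*S (h(S) = 16 + 4*(4*(S + 2)) = 16 + 4*(4*(2 + S)) = 16 + 4*(8 + 4*S) = 16 + (32 + 16*S) = 48 + 16*S)
V(q) = 270 + 16*q (V(q) = (8 + (48 + 16*q)) + 214 = (56 + 16*q) + 214 = 270 + 16*q)
√(V(577) - 374496) = √((270 + 16*577) - 374496) = √((270 + 9232) - 374496) = √(9502 - 374496) = √(-364994) = 29*I*√434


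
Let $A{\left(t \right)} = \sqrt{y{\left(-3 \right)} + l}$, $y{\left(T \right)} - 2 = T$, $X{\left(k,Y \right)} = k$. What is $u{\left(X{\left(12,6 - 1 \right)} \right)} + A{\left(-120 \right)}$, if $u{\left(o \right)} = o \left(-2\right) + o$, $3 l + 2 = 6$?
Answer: $-12 + \frac{\sqrt{3}}{3} \approx -11.423$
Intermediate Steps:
$y{\left(T \right)} = 2 + T$
$l = \frac{4}{3}$ ($l = - \frac{2}{3} + \frac{1}{3} \cdot 6 = - \frac{2}{3} + 2 = \frac{4}{3} \approx 1.3333$)
$u{\left(o \right)} = - o$ ($u{\left(o \right)} = - 2 o + o = - o$)
$A{\left(t \right)} = \frac{\sqrt{3}}{3}$ ($A{\left(t \right)} = \sqrt{\left(2 - 3\right) + \frac{4}{3}} = \sqrt{-1 + \frac{4}{3}} = \sqrt{\frac{1}{3}} = \frac{\sqrt{3}}{3}$)
$u{\left(X{\left(12,6 - 1 \right)} \right)} + A{\left(-120 \right)} = \left(-1\right) 12 + \frac{\sqrt{3}}{3} = -12 + \frac{\sqrt{3}}{3}$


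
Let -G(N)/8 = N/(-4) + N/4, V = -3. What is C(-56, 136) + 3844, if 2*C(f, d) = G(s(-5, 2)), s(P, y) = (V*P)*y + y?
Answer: 3844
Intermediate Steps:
s(P, y) = y - 3*P*y (s(P, y) = (-3*P)*y + y = -3*P*y + y = y - 3*P*y)
G(N) = 0 (G(N) = -8*(N/(-4) + N/4) = -8*(N*(-¼) + N*(¼)) = -8*(-N/4 + N/4) = -8*0 = 0)
C(f, d) = 0 (C(f, d) = (½)*0 = 0)
C(-56, 136) + 3844 = 0 + 3844 = 3844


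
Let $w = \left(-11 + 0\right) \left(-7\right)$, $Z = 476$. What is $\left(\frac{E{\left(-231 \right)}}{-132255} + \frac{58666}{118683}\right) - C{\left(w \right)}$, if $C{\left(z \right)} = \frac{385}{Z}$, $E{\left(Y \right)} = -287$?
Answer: $- \frac{37042623023}{118595174580} \approx -0.31235$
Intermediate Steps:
$w = 77$ ($w = \left(-11\right) \left(-7\right) = 77$)
$C{\left(z \right)} = \frac{55}{68}$ ($C{\left(z \right)} = \frac{385}{476} = 385 \cdot \frac{1}{476} = \frac{55}{68}$)
$\left(\frac{E{\left(-231 \right)}}{-132255} + \frac{58666}{118683}\right) - C{\left(w \right)} = \left(- \frac{287}{-132255} + \frac{58666}{118683}\right) - \frac{55}{68} = \left(\left(-287\right) \left(- \frac{1}{132255}\right) + 58666 \cdot \frac{1}{118683}\right) - \frac{55}{68} = \left(\frac{287}{132255} + \frac{58666}{118683}\right) - \frac{55}{68} = \frac{865881539}{1744046685} - \frac{55}{68} = - \frac{37042623023}{118595174580}$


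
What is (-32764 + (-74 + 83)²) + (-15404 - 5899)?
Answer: -53986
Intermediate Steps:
(-32764 + (-74 + 83)²) + (-15404 - 5899) = (-32764 + 9²) - 21303 = (-32764 + 81) - 21303 = -32683 - 21303 = -53986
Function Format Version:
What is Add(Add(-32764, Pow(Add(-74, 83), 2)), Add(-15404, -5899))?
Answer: -53986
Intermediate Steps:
Add(Add(-32764, Pow(Add(-74, 83), 2)), Add(-15404, -5899)) = Add(Add(-32764, Pow(9, 2)), -21303) = Add(Add(-32764, 81), -21303) = Add(-32683, -21303) = -53986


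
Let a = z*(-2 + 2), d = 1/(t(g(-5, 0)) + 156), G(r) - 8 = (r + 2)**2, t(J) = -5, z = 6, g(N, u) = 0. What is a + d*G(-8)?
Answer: 44/151 ≈ 0.29139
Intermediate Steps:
G(r) = 8 + (2 + r)**2 (G(r) = 8 + (r + 2)**2 = 8 + (2 + r)**2)
d = 1/151 (d = 1/(-5 + 156) = 1/151 ≈ 0.0066225)
a = 0 (a = 6*(-2 + 2) = 6*0 = 0)
a + d*G(-8) = 0 + (8 + (2 - 8)**2)/151 = 0 + (8 + (-6)**2)/151 = 0 + (8 + 36)/151 = 0 + (1/151)*44 = 0 + 44/151 = 44/151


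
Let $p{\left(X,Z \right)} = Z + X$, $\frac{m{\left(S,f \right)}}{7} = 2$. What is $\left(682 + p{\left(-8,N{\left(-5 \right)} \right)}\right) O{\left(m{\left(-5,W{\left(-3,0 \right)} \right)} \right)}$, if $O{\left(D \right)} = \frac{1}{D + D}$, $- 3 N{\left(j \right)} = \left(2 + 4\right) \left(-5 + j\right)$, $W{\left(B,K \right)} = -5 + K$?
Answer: $\frac{347}{14} \approx 24.786$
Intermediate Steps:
$N{\left(j \right)} = 10 - 2 j$ ($N{\left(j \right)} = - \frac{\left(2 + 4\right) \left(-5 + j\right)}{3} = - \frac{6 \left(-5 + j\right)}{3} = - \frac{-30 + 6 j}{3} = 10 - 2 j$)
$m{\left(S,f \right)} = 14$ ($m{\left(S,f \right)} = 7 \cdot 2 = 14$)
$p{\left(X,Z \right)} = X + Z$
$O{\left(D \right)} = \frac{1}{2 D}$
$\left(682 + p{\left(-8,N{\left(-5 \right)} \right)}\right) O{\left(m{\left(-5,W{\left(-3,0 \right)} \right)} \right)} = \left(682 + \left(-8 + \left(10 - -10\right)\right)\right) \frac{1}{2 \cdot 14} = \left(682 + \left(-8 + \left(10 + 10\right)\right)\right) \frac{1}{2} \cdot \frac{1}{14} = \left(682 + \left(-8 + 20\right)\right) \frac{1}{28} = \left(682 + 12\right) \frac{1}{28} = 694 \cdot \frac{1}{28} = \frac{347}{14}$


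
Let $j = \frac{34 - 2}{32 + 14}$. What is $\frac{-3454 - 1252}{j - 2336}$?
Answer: $\frac{54119}{26856} \approx 2.0152$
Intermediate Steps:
$j = \frac{16}{23}$ ($j = \frac{1}{46} \cdot 32 = \frac{16}{23} \approx 0.69565$)
$\frac{-3454 - 1252}{j - 2336} = \frac{-3454 - 1252}{\frac{16}{23} - 2336} = \frac{-3454 - 1252}{- \frac{53712}{23}} = \left(-4706\right) \left(- \frac{23}{53712}\right) = \frac{54119}{26856}$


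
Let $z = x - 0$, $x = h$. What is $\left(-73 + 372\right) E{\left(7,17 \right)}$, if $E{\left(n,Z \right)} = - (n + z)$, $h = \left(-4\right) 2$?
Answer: $299$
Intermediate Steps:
$h = -8$
$x = -8$
$z = -8$ ($z = -8 - 0 = -8 + 0 = -8$)
$E{\left(n,Z \right)} = 8 - n$ ($E{\left(n,Z \right)} = - (n - 8) = - (-8 + n) = 8 - n$)
$\left(-73 + 372\right) E{\left(7,17 \right)} = \left(-73 + 372\right) \left(8 - 7\right) = 299 \left(8 - 7\right) = 299 \cdot 1 = 299$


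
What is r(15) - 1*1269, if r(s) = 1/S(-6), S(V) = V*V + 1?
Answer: -46952/37 ≈ -1269.0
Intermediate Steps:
S(V) = 1 + V**2 (S(V) = V**2 + 1 = 1 + V**2)
r(s) = 1/37 (r(s) = 1/(1 + (-6)**2) = 1/(1 + 36) = 1/37)
r(15) - 1*1269 = 1/37 - 1*1269 = 1/37 - 1269 = -46952/37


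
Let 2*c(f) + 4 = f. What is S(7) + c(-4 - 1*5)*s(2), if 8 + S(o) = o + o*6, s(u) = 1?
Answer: 69/2 ≈ 34.500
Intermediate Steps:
c(f) = -2 + f/2
S(o) = -8 + 7*o (S(o) = -8 + (o + o*6) = -8 + (o + 6*o) = -8 + 7*o)
S(7) + c(-4 - 1*5)*s(2) = (-8 + 7*7) + (-2 + (-4 - 1*5)/2)*1 = (-8 + 49) + (-2 + (-4 - 5)/2)*1 = 41 + (-2 + (½)*(-9))*1 = 41 + (-2 - 9/2)*1 = 41 - 13/2*1 = 41 - 13/2 = 69/2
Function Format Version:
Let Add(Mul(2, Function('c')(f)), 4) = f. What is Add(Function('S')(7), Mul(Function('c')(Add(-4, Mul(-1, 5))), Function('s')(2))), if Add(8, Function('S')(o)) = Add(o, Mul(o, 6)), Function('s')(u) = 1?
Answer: Rational(69, 2) ≈ 34.500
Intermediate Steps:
Function('c')(f) = Add(-2, Mul(Rational(1, 2), f))
Function('S')(o) = Add(-8, Mul(7, o)) (Function('S')(o) = Add(-8, Add(o, Mul(o, 6))) = Add(-8, Add(o, Mul(6, o))) = Add(-8, Mul(7, o)))
Add(Function('S')(7), Mul(Function('c')(Add(-4, Mul(-1, 5))), Function('s')(2))) = Add(Add(-8, Mul(7, 7)), Mul(Add(-2, Mul(Rational(1, 2), Add(-4, Mul(-1, 5)))), 1)) = Add(Add(-8, 49), Mul(Add(-2, Mul(Rational(1, 2), Add(-4, -5))), 1)) = Add(41, Mul(Add(-2, Mul(Rational(1, 2), -9)), 1)) = Add(41, Mul(Add(-2, Rational(-9, 2)), 1)) = Add(41, Mul(Rational(-13, 2), 1)) = Add(41, Rational(-13, 2)) = Rational(69, 2)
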